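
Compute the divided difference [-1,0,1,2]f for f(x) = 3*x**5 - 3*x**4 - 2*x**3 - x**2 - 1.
7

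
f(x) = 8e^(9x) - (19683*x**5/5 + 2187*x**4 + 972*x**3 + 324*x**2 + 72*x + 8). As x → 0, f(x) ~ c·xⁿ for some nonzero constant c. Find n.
6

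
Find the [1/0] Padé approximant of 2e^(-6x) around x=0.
2 - 12*x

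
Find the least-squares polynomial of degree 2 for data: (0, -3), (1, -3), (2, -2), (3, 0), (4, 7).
-93/35 + (-139/70)x + (15/14)x²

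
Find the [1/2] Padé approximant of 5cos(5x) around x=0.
5/(25*x**2/2 + 1)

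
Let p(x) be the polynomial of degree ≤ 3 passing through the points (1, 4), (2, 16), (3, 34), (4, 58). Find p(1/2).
1/4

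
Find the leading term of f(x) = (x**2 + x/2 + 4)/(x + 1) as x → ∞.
x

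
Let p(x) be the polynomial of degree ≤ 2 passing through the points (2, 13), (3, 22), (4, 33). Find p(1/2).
13/4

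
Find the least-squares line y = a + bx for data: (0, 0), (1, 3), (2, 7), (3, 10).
a = -1/10, b = 17/5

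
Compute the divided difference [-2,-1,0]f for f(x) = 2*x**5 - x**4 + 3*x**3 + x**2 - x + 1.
-45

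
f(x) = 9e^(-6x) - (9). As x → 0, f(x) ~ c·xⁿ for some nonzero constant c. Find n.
1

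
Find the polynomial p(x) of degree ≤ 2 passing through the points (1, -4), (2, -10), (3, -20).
-2*x**2 - 2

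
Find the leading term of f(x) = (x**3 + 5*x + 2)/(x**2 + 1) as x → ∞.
x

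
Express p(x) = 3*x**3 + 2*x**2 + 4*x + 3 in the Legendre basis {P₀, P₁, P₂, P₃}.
(11/3)P₀ + (29/5)P₁ + (4/3)P₂ + (6/5)P₃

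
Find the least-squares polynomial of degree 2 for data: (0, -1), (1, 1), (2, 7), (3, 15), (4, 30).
-4/5 + (-2/5)x + (2)x²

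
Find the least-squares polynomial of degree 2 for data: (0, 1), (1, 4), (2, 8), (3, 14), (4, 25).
48/35 + (23/35)x + (9/7)x²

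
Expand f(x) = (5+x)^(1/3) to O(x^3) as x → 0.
5**(1/3) + 5**(1/3)*x/15 - 5**(1/3)*x**2/225 + O(x**3)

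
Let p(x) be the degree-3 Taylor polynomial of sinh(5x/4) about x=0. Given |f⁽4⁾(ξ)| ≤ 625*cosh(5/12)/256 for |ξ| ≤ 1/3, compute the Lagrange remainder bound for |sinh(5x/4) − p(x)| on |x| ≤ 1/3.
625*cosh(5/12)/497664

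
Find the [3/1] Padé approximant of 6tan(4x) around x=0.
128*x**3 + 24*x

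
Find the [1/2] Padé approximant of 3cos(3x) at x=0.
3/(9*x**2/2 + 1)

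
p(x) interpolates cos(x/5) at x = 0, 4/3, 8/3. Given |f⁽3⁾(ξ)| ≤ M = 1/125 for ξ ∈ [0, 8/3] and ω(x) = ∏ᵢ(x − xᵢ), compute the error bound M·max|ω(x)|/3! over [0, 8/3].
64*sqrt(3)/91125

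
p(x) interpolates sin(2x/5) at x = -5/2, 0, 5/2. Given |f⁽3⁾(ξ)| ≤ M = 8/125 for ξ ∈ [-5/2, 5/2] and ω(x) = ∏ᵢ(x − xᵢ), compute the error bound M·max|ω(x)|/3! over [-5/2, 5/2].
sqrt(3)/27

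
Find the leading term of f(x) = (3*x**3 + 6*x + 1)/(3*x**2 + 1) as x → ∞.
x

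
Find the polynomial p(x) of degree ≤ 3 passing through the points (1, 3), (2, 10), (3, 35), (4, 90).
2*x**3 - 3*x**2 + 2*x + 2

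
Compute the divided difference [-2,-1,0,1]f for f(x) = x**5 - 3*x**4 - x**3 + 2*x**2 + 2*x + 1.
10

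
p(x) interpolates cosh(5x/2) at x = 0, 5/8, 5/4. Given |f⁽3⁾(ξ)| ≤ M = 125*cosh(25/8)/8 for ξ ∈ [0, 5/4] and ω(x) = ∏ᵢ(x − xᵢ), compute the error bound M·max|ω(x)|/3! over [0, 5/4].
15625*sqrt(3)*cosh(25/8)/110592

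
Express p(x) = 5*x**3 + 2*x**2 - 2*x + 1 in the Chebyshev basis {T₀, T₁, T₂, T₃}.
(2)T₀ + (7/4)T₁ + T₂ + (5/4)T₃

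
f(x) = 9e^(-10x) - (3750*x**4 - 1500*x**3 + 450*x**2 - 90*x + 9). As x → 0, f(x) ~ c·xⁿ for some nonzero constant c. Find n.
5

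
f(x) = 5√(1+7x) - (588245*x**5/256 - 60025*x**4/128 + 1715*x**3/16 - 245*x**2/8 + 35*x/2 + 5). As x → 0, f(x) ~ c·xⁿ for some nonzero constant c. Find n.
6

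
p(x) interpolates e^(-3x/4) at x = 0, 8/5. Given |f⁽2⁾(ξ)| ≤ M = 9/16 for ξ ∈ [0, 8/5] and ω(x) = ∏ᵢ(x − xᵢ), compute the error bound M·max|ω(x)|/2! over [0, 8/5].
9/50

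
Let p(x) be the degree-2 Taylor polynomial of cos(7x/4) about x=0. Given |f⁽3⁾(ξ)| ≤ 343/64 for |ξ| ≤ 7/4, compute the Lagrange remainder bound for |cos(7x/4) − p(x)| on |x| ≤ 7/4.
117649/24576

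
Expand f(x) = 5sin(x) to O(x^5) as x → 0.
5*x - 5*x**3/6 + O(x**5)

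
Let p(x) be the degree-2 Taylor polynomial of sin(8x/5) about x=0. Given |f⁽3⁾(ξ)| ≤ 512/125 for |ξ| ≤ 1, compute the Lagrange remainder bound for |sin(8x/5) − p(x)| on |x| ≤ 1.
256/375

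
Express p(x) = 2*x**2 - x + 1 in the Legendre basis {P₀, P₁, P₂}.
(5/3)P₀ - P₁ + (4/3)P₂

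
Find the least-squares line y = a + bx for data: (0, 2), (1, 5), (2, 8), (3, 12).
a = 9/5, b = 33/10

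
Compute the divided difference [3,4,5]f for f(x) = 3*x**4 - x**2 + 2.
290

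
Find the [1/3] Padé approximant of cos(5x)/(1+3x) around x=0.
(1 - 125*x/36)/(-425*x**3/72 + 25*x**2/12 - 17*x/36 + 1)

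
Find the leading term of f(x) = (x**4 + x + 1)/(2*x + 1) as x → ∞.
x**3/2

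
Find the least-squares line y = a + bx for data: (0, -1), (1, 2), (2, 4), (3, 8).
a = -11/10, b = 29/10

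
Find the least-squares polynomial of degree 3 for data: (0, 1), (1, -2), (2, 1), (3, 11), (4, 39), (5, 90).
50/63 + (-587/378)x + (-100/63)x² + (59/54)x³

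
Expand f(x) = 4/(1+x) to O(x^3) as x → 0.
4 - 4*x + 4*x**2 + O(x**3)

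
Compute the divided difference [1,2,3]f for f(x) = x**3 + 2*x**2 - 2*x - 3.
8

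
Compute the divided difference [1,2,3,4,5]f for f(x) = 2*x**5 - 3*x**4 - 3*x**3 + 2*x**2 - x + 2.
27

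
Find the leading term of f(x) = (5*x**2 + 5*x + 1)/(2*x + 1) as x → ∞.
5*x/2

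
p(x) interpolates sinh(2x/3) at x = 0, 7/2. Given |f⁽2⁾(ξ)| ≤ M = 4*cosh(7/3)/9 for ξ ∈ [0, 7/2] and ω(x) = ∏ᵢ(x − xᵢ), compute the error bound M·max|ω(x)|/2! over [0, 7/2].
49*cosh(7/3)/72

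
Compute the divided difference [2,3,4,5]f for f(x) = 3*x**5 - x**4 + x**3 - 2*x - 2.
362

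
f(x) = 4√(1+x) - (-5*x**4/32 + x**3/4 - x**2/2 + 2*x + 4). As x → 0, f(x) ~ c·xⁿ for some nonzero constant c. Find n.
5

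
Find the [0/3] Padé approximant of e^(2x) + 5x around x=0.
1/(-949*x**3/3 + 47*x**2 - 7*x + 1)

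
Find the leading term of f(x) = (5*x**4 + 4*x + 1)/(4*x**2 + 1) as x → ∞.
5*x**2/4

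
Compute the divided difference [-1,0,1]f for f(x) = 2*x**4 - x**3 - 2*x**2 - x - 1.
0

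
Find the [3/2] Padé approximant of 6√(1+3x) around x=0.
(81*x**3/16 + 243*x**2/8 + 27*x + 6)/(27*x**2/16 + 3*x + 1)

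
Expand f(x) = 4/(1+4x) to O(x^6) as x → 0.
4 - 16*x + 64*x**2 - 256*x**3 + 1024*x**4 - 4096*x**5 + O(x**6)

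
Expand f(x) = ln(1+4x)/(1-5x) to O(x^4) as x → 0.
4*x + 12*x**2 + 244*x**3/3 + O(x**4)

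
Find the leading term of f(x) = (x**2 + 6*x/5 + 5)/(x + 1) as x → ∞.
x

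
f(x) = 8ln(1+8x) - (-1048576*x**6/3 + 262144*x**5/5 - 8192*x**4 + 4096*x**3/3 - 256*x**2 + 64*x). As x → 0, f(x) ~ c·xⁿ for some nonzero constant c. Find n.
7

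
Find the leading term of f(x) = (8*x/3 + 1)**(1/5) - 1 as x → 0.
8*x/15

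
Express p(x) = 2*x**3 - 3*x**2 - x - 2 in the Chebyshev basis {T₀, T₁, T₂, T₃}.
(-7/2)T₀ + (1/2)T₁ + (-3/2)T₂ + (1/2)T₃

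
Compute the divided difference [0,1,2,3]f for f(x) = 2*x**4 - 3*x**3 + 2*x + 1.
9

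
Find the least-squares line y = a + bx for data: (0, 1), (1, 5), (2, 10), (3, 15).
a = 7/10, b = 47/10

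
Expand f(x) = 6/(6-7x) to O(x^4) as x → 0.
1 + 7*x/6 + 49*x**2/36 + 343*x**3/216 + O(x**4)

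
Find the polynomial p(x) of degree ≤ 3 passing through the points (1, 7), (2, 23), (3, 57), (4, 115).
x**3 + 3*x**2 + 3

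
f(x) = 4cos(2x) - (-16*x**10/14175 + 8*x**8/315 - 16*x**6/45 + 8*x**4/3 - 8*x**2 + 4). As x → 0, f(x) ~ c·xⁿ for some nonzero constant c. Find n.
12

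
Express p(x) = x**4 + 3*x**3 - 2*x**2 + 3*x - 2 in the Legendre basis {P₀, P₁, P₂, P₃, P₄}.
(-37/15)P₀ + (24/5)P₁ + (-16/21)P₂ + (6/5)P₃ + (8/35)P₄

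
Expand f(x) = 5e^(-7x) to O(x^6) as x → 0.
5 - 35*x + 245*x**2/2 - 1715*x**3/6 + 12005*x**4/24 - 16807*x**5/24 + O(x**6)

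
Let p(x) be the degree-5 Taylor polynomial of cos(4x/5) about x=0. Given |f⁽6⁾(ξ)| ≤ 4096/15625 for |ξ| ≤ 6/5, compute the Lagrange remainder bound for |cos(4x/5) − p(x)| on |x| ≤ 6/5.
1327104/1220703125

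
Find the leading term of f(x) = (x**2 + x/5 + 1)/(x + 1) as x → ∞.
x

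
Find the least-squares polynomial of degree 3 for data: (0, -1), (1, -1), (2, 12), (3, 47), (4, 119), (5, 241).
-74/63 + (-95/189)x + (-109/126)x² + (115/54)x³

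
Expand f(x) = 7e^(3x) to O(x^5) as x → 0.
7 + 21*x + 63*x**2/2 + 63*x**3/2 + 189*x**4/8 + O(x**5)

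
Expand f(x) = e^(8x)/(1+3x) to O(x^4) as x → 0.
1 + 5*x + 17*x**2 + 103*x**3/3 + O(x**4)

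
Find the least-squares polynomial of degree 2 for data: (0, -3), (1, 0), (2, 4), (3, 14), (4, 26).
-97/35 + (12/35)x + (12/7)x²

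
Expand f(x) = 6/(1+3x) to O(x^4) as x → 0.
6 - 18*x + 54*x**2 - 162*x**3 + O(x**4)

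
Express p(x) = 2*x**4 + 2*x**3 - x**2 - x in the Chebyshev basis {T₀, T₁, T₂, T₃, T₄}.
(1/4)T₀ + (1/2)T₁ + (1/2)T₂ + (1/2)T₃ + (1/4)T₄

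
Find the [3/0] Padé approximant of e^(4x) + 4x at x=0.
32*x**3/3 + 8*x**2 + 8*x + 1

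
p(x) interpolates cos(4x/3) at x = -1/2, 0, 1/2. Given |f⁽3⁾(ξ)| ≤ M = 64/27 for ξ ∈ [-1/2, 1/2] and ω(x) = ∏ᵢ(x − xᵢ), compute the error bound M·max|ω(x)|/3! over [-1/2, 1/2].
8*sqrt(3)/729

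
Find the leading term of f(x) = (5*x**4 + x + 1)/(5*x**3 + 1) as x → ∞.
x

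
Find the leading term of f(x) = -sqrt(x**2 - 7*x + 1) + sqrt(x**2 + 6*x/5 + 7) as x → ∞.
41/10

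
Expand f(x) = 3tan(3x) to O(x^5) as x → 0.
9*x + 27*x**3 + O(x**5)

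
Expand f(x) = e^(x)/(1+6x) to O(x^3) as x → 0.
1 - 5*x + 61*x**2/2 + O(x**3)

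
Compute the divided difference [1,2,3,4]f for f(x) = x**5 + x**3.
66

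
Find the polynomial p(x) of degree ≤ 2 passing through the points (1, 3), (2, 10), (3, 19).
x**2 + 4*x - 2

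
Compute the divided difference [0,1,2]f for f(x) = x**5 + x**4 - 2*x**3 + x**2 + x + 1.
17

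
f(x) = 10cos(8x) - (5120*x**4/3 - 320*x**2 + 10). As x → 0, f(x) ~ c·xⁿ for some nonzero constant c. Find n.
6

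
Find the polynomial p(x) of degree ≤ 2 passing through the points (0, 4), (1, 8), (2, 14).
x**2 + 3*x + 4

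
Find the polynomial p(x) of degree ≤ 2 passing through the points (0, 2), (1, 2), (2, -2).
-2*x**2 + 2*x + 2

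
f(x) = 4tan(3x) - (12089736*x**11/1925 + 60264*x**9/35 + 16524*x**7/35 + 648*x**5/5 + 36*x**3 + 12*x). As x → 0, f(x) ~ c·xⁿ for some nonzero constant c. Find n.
13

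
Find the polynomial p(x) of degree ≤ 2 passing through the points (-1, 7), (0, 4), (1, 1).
4 - 3*x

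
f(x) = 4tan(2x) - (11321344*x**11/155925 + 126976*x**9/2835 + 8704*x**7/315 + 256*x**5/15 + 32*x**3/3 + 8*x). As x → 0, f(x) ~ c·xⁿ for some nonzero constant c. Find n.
13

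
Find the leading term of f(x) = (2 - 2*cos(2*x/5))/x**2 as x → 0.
4/25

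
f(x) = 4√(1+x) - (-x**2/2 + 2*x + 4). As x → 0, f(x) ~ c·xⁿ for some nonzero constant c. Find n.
3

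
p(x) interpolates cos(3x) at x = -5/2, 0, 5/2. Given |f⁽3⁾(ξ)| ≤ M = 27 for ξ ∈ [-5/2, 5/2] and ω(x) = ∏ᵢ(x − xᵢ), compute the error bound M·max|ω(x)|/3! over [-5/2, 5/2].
125*sqrt(3)/8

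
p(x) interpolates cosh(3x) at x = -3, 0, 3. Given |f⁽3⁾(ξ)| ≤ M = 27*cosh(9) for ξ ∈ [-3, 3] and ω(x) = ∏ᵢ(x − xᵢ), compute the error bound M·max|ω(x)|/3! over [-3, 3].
27*sqrt(3)*cosh(9)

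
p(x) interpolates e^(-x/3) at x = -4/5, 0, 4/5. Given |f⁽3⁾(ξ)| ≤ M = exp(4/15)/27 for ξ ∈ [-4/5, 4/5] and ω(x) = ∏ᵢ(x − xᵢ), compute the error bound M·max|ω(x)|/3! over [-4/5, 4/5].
64*sqrt(3)*exp(4/15)/91125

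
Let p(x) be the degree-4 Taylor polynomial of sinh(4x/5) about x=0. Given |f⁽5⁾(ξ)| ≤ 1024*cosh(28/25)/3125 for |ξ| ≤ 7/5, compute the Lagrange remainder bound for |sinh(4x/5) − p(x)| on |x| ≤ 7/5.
2151296*cosh(28/25)/146484375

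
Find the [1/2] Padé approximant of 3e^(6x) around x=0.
(6*x + 3)/(6*x**2 - 4*x + 1)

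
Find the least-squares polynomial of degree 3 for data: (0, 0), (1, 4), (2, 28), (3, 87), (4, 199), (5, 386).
-31/126 + (1627/756)x + (-2/9)x² + (329/108)x³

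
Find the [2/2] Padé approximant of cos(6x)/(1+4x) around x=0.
(9*x**2 - 6*x + 1)/(3*x**2 - 2*x + 1)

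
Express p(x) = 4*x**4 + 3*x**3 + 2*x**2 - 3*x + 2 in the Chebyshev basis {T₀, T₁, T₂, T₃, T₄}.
(9/2)T₀ + (-3/4)T₁ + (3)T₂ + (3/4)T₃ + (1/2)T₄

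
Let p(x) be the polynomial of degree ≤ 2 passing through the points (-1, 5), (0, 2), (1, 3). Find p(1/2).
2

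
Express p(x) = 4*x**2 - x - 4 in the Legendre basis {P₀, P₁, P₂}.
(-8/3)P₀ - P₁ + (8/3)P₂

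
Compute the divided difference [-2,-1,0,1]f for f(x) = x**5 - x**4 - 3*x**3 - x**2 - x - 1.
4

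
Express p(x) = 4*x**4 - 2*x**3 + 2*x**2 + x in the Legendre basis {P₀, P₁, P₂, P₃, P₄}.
(22/15)P₀ + (-1/5)P₁ + (76/21)P₂ + (-4/5)P₃ + (32/35)P₄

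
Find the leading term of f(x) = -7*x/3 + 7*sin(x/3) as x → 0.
-7*x**3/162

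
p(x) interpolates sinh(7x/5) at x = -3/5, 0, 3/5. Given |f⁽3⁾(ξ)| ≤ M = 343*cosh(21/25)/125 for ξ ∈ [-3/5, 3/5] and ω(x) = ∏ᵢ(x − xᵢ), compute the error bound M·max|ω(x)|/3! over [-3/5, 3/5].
343*sqrt(3)*cosh(21/25)/15625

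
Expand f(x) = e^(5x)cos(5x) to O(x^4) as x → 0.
1 + 5*x - 125*x**3/3 + O(x**4)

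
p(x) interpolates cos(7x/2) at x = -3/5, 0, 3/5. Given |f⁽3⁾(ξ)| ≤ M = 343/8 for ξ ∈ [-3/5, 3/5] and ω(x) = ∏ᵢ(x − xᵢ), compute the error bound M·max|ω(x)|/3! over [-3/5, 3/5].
343*sqrt(3)/1000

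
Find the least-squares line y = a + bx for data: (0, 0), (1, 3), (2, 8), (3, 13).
a = -3/5, b = 22/5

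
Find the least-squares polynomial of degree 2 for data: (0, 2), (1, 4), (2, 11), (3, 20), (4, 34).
67/35 + (4/7)x + (13/7)x²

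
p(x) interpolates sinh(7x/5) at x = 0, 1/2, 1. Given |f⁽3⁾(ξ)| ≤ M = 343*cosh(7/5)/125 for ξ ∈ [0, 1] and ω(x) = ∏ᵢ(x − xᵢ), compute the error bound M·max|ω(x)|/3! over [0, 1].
343*sqrt(3)*cosh(7/5)/27000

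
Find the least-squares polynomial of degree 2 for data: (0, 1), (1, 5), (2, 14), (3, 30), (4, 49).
31/35 + (107/70)x + (37/14)x²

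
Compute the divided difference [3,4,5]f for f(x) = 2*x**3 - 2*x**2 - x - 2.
22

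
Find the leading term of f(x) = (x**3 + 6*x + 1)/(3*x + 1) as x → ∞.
x**2/3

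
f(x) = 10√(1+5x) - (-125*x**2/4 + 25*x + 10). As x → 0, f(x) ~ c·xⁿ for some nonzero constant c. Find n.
3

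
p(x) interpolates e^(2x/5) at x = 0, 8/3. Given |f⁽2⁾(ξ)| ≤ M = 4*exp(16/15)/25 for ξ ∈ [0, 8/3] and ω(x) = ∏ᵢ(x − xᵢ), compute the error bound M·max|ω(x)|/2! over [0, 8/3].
32*exp(16/15)/225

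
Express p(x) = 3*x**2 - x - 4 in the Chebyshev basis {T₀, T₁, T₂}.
(-5/2)T₀ - T₁ + (3/2)T₂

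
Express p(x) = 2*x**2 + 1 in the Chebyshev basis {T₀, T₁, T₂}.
(2)T₀ + T₂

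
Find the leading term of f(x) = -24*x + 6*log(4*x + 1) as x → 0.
-48*x**2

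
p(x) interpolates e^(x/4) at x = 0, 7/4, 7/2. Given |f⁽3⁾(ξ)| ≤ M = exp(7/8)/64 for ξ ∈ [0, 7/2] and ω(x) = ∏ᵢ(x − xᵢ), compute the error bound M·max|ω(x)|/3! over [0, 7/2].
343*sqrt(3)*exp(7/8)/110592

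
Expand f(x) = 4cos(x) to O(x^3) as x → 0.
4 - 2*x**2 + O(x**3)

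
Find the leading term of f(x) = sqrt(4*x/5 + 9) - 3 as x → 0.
2*x/15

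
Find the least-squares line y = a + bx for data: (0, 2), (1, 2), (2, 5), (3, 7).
a = 13/10, b = 9/5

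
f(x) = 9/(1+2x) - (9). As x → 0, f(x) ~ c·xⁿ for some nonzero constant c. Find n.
1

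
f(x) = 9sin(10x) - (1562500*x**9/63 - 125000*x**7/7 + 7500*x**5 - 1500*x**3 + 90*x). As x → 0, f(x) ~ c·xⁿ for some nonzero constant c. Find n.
11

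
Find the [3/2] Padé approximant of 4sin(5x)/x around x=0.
(20 - 175*x**2/3)/(5*x**2/4 + 1)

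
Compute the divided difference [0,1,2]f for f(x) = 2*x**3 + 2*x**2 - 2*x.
8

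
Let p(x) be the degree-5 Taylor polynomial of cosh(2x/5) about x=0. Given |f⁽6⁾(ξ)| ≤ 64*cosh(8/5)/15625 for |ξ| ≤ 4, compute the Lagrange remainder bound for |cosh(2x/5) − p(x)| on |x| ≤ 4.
16384*cosh(8/5)/703125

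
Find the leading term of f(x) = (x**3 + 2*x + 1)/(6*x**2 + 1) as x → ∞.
x/6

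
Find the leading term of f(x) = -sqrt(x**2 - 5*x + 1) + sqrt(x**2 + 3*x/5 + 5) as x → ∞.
14/5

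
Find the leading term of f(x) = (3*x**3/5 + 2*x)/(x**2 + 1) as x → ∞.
3*x/5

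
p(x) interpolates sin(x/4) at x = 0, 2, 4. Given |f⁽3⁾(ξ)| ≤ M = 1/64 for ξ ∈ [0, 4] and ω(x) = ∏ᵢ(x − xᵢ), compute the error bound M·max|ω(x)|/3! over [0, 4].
sqrt(3)/216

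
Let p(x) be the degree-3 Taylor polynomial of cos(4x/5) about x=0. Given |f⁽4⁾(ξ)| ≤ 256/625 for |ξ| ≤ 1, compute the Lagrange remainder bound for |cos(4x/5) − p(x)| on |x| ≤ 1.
32/1875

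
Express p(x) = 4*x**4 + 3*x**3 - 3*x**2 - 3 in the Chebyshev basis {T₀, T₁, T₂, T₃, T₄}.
(-3)T₀ + (9/4)T₁ + (1/2)T₂ + (3/4)T₃ + (1/2)T₄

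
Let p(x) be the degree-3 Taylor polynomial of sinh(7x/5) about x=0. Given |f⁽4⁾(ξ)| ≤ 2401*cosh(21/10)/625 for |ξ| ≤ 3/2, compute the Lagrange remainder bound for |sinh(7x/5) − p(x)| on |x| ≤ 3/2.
64827*cosh(21/10)/80000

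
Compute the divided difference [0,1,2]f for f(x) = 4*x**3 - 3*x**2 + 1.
9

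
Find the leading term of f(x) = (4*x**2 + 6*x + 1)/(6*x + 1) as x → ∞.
2*x/3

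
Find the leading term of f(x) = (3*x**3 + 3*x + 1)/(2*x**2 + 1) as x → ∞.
3*x/2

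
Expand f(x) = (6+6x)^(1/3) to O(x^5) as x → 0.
6**(1/3) + 6**(1/3)*x/3 - 6**(1/3)*x**2/9 + 5*6**(1/3)*x**3/81 - 10*6**(1/3)*x**4/243 + O(x**5)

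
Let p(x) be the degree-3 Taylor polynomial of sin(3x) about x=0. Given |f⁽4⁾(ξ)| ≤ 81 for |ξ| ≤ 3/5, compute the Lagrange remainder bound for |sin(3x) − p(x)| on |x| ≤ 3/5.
2187/5000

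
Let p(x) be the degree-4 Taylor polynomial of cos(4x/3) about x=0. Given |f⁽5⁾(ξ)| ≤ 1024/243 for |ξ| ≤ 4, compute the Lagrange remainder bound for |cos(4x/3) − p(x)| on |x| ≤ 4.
131072/3645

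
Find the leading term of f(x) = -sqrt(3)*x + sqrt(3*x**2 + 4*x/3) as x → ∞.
2*sqrt(3)/9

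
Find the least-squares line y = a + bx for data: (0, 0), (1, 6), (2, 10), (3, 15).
a = 2/5, b = 49/10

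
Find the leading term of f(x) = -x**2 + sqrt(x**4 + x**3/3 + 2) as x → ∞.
x/6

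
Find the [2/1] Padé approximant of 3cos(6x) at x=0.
3 - 54*x**2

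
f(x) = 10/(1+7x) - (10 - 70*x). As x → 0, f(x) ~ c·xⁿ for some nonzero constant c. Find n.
2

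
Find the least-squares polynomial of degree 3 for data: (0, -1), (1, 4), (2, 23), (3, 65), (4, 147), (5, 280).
-71/63 + (736/189)x + (-29/63)x² + (59/27)x³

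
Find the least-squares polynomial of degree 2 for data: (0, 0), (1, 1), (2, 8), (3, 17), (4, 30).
-2/7 + (6/35)x + (13/7)x²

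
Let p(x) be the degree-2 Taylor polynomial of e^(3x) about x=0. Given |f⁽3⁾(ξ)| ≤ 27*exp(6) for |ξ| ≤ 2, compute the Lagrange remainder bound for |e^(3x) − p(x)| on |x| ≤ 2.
36*exp(6)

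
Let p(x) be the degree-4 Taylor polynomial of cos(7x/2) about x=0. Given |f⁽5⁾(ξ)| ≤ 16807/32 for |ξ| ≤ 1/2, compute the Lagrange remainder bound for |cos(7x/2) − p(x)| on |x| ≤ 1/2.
16807/122880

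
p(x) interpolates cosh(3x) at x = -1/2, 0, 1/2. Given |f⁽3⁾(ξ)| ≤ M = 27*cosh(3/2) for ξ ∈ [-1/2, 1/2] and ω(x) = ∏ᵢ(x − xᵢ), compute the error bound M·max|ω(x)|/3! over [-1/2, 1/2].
sqrt(3)*cosh(3/2)/8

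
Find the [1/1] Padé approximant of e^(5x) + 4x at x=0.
(137*x/18 + 1)/(1 - 25*x/18)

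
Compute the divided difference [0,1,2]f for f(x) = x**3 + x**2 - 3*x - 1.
4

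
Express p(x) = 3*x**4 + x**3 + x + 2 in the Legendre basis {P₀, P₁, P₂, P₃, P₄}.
(13/5)P₀ + (8/5)P₁ + (12/7)P₂ + (2/5)P₃ + (24/35)P₄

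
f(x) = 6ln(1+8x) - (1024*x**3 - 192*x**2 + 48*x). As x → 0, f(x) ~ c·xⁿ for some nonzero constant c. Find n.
4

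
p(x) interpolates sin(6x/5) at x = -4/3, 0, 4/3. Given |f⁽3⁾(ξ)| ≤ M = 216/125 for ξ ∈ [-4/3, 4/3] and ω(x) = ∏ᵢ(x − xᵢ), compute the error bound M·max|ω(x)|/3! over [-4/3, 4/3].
512*sqrt(3)/3375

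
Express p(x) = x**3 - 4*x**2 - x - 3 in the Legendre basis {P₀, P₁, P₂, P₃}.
(-13/3)P₀ + (-2/5)P₁ + (-8/3)P₂ + (2/5)P₃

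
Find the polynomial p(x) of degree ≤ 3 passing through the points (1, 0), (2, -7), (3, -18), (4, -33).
-2*x**2 - x + 3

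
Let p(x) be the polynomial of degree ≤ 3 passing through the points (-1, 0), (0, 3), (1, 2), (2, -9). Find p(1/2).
27/8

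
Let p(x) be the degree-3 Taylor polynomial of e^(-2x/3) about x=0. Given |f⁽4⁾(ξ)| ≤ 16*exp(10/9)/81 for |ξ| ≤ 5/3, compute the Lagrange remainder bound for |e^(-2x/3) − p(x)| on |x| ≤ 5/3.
1250*exp(10/9)/19683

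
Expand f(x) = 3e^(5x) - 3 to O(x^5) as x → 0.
15*x + 75*x**2/2 + 125*x**3/2 + 625*x**4/8 + O(x**5)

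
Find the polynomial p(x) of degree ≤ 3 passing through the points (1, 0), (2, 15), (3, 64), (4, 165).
3*x**3 - x**2 - 3*x + 1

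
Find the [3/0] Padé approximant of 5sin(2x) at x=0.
-20*x**3/3 + 10*x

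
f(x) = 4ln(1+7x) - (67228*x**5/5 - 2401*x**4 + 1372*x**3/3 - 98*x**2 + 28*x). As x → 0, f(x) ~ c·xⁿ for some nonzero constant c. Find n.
6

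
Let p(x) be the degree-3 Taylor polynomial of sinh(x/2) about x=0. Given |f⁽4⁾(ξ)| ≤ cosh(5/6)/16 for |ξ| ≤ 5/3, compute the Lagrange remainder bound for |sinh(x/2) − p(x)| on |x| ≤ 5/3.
625*cosh(5/6)/31104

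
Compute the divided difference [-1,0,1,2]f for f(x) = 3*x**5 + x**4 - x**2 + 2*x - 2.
17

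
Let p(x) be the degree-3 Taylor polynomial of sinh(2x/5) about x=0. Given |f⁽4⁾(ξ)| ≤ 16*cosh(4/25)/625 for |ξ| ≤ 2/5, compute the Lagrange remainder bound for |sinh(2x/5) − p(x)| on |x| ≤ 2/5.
32*cosh(4/25)/1171875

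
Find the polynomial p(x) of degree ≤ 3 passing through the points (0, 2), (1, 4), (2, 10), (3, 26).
x**3 - x**2 + 2*x + 2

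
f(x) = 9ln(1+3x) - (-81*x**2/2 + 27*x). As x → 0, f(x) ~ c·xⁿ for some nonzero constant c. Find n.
3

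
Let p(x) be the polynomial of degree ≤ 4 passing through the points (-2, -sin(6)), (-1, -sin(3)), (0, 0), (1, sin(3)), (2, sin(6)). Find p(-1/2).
-5*sin(3)/8 + sin(6)/16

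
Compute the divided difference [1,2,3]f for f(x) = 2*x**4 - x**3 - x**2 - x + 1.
43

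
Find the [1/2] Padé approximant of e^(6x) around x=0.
(2*x + 1)/(6*x**2 - 4*x + 1)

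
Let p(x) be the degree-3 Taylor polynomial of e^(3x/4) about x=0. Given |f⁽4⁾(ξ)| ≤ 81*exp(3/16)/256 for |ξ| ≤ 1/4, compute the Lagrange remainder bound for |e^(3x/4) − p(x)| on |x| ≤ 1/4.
27*exp(3/16)/524288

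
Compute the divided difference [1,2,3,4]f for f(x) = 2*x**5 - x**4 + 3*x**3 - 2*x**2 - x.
123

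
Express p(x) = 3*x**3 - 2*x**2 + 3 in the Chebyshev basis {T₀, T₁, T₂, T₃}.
(2)T₀ + (9/4)T₁ - T₂ + (3/4)T₃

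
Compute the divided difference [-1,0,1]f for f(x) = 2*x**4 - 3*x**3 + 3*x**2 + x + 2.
5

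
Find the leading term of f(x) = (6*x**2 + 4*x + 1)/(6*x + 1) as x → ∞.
x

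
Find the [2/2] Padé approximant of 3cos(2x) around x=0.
(3 - 5*x**2)/(x**2/3 + 1)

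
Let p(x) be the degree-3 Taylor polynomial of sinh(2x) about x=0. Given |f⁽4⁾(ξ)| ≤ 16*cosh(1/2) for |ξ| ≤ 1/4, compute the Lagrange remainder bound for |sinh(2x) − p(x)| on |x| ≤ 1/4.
cosh(1/2)/384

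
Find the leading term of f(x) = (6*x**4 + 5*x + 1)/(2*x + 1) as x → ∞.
3*x**3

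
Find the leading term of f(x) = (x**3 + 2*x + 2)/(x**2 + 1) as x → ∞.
x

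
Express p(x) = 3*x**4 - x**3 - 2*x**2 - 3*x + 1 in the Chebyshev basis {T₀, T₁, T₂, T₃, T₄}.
(9/8)T₀ + (-15/4)T₁ + (1/2)T₂ + (-1/4)T₃ + (3/8)T₄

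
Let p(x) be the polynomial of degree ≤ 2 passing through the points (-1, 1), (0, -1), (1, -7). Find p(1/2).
-7/2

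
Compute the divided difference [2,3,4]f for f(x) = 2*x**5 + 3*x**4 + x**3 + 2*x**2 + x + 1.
746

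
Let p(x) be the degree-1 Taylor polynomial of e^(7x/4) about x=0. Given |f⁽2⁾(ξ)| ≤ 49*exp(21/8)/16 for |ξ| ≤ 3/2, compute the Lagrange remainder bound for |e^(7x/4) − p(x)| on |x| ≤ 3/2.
441*exp(21/8)/128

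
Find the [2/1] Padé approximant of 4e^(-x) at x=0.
(2*x**2/3 - 8*x/3 + 4)/(x/3 + 1)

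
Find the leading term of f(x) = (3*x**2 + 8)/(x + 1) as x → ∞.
3*x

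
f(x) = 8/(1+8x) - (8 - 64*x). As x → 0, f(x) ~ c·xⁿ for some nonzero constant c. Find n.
2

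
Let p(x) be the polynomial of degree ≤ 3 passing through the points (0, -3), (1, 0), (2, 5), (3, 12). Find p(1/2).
-7/4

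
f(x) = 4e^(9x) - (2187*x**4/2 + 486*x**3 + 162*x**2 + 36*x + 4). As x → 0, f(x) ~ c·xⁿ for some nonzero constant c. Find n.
5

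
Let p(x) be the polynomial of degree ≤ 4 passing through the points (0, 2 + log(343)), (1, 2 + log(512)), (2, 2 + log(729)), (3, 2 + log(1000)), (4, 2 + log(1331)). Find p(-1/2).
2 + log(106352477257509*11**(105/128)*2**(1/4)*3**(23/32)*5**(25/32)*7**(49/128)/53687091200000)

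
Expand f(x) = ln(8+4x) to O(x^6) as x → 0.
log(8) + x/2 - x**2/8 + x**3/24 - x**4/64 + x**5/160 + O(x**6)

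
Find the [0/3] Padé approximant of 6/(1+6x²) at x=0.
6/(6*x**2 + 1)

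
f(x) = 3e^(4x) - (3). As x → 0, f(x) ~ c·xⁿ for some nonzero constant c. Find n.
1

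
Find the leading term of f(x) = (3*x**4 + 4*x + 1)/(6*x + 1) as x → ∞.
x**3/2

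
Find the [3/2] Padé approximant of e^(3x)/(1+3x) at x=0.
(72*x**3/55 + 513*x**2/220 + 126*x/55 + 1)/(-477*x**2/220 + 126*x/55 + 1)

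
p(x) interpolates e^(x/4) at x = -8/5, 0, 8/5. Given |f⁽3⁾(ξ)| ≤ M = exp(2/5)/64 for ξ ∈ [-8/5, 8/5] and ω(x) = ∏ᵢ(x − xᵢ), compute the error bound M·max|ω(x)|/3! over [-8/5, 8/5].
8*sqrt(3)*exp(2/5)/3375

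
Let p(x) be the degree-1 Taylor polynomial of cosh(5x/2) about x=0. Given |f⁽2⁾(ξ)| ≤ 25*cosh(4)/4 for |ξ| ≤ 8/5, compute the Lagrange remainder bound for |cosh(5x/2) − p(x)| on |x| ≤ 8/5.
8*cosh(4)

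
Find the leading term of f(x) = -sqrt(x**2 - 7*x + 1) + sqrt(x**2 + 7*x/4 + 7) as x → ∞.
35/8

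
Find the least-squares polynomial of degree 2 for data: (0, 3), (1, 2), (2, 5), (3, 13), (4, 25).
106/35 + (-47/14)x + (31/14)x²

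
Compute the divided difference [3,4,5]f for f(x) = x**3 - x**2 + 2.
11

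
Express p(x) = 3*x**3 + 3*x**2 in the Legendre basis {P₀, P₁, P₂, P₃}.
P₀ + (9/5)P₁ + (2)P₂ + (6/5)P₃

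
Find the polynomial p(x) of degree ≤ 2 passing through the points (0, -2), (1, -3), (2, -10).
-3*x**2 + 2*x - 2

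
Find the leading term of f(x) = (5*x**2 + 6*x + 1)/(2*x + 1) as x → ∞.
5*x/2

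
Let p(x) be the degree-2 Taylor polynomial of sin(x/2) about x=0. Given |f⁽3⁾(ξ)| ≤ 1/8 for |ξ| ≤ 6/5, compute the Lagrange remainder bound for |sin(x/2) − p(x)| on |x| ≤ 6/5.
9/250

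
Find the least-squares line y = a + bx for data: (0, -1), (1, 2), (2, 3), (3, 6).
a = -4/5, b = 11/5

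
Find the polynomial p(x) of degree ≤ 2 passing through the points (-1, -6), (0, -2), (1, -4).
-3*x**2 + x - 2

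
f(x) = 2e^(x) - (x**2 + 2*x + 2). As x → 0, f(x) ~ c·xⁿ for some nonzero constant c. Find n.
3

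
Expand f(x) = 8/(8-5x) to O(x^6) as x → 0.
1 + 5*x/8 + 25*x**2/64 + 125*x**3/512 + 625*x**4/4096 + 3125*x**5/32768 + O(x**6)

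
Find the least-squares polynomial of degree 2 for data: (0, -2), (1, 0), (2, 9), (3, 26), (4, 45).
-12/5 + (3)x²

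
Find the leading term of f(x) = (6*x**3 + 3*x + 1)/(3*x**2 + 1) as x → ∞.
2*x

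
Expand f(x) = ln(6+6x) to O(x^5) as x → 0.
log(6) + x - x**2/2 + x**3/3 - x**4/4 + O(x**5)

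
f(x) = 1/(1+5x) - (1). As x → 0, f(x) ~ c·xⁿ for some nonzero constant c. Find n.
1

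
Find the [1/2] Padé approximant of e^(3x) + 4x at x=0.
(569*x/89 + 1)/(-45*x**2/178 - 54*x/89 + 1)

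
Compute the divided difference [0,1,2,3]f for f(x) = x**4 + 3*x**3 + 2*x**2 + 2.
9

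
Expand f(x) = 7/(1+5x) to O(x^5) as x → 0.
7 - 35*x + 175*x**2 - 875*x**3 + 4375*x**4 + O(x**5)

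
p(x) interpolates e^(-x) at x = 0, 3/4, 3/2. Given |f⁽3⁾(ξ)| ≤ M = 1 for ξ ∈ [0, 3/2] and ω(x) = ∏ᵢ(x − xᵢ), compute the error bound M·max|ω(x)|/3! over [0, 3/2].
sqrt(3)/64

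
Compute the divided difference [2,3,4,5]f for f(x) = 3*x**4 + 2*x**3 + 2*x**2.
44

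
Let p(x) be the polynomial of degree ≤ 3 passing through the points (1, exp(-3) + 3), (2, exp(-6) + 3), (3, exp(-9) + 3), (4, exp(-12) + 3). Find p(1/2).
(-35*exp(6) - 5 + 21*exp(3) + 35*exp(9) + 48*exp(12))*exp(-12)/16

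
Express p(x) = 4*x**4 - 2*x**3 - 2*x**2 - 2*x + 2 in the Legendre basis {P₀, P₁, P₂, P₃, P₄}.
(32/15)P₀ + (-16/5)P₁ + (20/21)P₂ + (-4/5)P₃ + (32/35)P₄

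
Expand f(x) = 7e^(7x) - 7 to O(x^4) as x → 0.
49*x + 343*x**2/2 + 2401*x**3/6 + O(x**4)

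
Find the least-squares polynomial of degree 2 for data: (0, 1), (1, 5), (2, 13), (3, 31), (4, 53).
41/35 + (-1/7)x + (23/7)x²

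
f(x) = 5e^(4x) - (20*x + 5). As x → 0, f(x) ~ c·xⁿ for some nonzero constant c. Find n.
2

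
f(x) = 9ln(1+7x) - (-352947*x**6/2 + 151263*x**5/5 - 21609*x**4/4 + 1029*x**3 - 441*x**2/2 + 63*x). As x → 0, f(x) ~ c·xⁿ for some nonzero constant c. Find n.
7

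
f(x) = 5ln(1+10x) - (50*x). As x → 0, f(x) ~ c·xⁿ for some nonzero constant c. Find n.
2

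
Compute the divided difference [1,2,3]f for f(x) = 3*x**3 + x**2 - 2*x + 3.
19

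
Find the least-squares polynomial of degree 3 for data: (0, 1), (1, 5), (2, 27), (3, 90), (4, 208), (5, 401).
7/6 + (-211/252)x + (43/42)x² + (109/36)x³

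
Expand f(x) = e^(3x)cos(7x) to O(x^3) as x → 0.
1 + 3*x - 20*x**2 + O(x**3)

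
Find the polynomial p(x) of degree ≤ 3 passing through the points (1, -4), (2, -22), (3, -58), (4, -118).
-x**3 - 3*x**2 - 2*x + 2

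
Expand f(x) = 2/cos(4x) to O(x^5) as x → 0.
2 + 16*x**2 + 320*x**4/3 + O(x**5)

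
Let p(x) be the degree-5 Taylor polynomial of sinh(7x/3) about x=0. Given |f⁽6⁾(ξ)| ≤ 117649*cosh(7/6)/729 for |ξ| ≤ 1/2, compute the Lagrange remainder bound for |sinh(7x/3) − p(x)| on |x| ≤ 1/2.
117649*cosh(7/6)/33592320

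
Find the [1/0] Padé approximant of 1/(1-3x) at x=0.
3*x + 1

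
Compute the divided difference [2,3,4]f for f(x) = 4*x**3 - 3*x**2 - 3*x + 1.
33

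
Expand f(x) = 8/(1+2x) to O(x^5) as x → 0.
8 - 16*x + 32*x**2 - 64*x**3 + 128*x**4 + O(x**5)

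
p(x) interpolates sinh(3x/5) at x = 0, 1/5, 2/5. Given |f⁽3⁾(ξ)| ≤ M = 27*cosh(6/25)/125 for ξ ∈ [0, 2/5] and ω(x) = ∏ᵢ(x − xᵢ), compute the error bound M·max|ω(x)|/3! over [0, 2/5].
sqrt(3)*cosh(6/25)/15625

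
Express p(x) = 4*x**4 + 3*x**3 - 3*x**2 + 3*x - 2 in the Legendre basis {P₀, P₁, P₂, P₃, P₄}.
(-11/5)P₀ + (24/5)P₁ + (2/7)P₂ + (6/5)P₃ + (32/35)P₄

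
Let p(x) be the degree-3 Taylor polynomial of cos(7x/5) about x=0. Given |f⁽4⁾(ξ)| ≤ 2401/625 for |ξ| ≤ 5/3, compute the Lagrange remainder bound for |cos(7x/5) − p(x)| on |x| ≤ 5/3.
2401/1944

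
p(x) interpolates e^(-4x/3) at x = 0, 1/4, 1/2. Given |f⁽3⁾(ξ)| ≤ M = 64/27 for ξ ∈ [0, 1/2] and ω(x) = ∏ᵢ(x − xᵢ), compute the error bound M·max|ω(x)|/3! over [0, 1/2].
sqrt(3)/729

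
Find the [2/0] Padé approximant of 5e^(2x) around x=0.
10*x**2 + 10*x + 5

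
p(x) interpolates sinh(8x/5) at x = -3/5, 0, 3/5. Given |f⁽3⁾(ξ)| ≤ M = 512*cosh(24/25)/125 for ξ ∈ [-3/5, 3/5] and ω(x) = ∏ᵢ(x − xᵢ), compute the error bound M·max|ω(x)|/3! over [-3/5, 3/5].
512*sqrt(3)*cosh(24/25)/15625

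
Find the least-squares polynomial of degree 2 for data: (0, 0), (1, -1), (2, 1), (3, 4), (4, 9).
-1/7 + (-99/70)x + (13/14)x²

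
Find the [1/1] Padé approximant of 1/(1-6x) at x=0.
1/(1 - 6*x)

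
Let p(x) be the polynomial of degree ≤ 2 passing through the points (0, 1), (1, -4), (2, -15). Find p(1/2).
-3/4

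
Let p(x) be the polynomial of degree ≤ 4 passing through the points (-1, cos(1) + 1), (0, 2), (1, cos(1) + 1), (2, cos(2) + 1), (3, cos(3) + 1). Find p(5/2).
35*cos(2)/32 - 75*cos(1)/128 + 35*cos(3)/128 + 39/32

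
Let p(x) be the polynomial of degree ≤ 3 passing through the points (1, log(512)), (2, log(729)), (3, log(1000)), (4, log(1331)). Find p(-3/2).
-1485*log(3)/8 - 315*log(11)/16 + 2079*log(2)/16 + 1155*log(10)/16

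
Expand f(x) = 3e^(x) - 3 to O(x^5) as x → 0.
3*x + 3*x**2/2 + x**3/2 + x**4/8 + O(x**5)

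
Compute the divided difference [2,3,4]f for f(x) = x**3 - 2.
9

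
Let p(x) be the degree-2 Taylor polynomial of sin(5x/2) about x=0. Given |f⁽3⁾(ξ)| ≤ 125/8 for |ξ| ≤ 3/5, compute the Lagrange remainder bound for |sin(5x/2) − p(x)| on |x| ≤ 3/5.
9/16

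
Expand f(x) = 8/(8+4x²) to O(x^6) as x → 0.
1 - x**2/2 + x**4/4 + O(x**6)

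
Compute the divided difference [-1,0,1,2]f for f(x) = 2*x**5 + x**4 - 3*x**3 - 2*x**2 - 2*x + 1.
9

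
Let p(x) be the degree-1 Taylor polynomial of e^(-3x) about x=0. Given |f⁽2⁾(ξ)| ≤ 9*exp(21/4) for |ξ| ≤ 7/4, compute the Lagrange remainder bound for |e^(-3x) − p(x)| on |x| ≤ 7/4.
441*exp(21/4)/32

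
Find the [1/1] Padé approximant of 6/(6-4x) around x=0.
1/(1 - 2*x/3)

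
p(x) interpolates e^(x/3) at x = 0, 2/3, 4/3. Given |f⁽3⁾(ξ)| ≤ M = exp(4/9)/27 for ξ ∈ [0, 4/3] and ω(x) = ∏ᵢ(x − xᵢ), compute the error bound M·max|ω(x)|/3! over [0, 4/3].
8*sqrt(3)*exp(4/9)/19683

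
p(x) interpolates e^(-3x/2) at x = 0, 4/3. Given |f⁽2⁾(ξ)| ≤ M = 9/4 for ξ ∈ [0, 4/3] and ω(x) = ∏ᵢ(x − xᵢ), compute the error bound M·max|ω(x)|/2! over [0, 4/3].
1/2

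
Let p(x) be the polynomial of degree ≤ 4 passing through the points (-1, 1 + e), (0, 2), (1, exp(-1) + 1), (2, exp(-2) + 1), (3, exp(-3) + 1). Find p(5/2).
(-70*exp(2) + 35 + 140*e + (156 - 5*e)*exp(3))*exp(-3)/128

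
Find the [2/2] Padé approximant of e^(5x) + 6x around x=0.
(85*x**2/12 + 149*x/14 + 1)/(-125*x**2/84 - 5*x/14 + 1)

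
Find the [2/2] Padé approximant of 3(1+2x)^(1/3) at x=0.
(28*x**2/9 + 7*x + 3)/(10*x**2/27 + 5*x/3 + 1)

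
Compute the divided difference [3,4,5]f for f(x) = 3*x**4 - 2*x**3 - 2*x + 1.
267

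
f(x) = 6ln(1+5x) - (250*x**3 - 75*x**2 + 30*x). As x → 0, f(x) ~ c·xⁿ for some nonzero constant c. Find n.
4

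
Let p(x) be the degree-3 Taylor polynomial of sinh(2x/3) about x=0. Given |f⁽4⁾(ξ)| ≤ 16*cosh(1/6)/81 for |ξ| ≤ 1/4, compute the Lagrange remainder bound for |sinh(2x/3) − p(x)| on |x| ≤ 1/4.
cosh(1/6)/31104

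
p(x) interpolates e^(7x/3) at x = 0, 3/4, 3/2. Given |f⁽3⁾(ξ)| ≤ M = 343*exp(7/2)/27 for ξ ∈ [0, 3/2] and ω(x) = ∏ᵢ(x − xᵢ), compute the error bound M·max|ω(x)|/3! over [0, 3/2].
343*sqrt(3)*exp(7/2)/1728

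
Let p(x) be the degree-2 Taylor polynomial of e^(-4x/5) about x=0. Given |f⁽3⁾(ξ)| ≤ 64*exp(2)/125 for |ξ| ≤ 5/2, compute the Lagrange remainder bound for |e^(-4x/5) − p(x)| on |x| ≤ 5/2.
4*exp(2)/3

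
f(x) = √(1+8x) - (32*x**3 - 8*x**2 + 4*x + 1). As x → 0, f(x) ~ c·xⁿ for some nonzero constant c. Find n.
4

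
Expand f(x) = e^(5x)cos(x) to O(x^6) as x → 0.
1 + 5*x + 12*x**2 + 55*x**3/3 + 119*x**4/6 + 95*x**5/6 + O(x**6)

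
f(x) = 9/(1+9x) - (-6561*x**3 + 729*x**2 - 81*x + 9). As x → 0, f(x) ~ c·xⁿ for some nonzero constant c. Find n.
4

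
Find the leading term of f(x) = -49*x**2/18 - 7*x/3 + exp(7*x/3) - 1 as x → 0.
343*x**3/162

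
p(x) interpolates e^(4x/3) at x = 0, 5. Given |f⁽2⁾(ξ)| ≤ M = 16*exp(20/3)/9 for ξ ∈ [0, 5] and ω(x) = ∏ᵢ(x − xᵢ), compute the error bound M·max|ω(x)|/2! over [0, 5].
50*exp(20/3)/9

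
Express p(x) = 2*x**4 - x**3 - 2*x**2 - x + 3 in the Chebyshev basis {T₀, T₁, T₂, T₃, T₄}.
(11/4)T₀ + (-7/4)T₁ + (-1/4)T₃ + (1/4)T₄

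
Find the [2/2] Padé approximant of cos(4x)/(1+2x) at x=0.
(-16*x**2/3 - 2*x/3 + 1)/(4*x**2/3 + 4*x/3 + 1)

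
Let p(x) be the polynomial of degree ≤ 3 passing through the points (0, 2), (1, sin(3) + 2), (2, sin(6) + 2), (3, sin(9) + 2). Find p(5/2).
15*sin(6)/16 - 5*sin(3)/16 + 5*sin(9)/16 + 2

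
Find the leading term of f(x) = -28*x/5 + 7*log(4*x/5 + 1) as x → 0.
-56*x**2/25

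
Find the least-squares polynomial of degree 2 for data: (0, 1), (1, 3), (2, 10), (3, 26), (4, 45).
33/35 + (-83/70)x + (43/14)x²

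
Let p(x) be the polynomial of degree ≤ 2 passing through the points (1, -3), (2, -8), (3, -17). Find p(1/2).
-2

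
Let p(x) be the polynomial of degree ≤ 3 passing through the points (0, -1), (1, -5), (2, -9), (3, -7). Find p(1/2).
-21/8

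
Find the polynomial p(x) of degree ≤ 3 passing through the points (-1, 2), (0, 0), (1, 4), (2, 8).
-x**3 + 3*x**2 + 2*x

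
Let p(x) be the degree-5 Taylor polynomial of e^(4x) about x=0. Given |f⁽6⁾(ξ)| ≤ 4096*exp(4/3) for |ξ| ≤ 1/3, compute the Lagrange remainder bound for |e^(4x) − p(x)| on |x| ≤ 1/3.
256*exp(4/3)/32805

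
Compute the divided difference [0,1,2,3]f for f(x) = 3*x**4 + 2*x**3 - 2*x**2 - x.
20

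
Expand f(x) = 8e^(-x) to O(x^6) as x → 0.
8 - 8*x + 4*x**2 - 4*x**3/3 + x**4/3 - x**5/15 + O(x**6)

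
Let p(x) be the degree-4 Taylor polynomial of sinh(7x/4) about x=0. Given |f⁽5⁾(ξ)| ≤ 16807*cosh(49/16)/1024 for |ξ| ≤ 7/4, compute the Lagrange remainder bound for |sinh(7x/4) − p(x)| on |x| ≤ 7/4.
282475249*cosh(49/16)/125829120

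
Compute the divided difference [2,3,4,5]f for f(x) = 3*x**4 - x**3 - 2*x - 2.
41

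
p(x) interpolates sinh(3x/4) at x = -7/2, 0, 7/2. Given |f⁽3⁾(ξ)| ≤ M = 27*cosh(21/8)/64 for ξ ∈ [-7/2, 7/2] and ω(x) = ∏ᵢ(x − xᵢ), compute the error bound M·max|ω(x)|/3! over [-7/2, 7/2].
343*sqrt(3)*cosh(21/8)/512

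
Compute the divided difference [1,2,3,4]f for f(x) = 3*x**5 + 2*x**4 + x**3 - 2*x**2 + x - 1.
216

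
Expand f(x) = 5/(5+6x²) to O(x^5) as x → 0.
1 - 6*x**2/5 + 36*x**4/25 + O(x**5)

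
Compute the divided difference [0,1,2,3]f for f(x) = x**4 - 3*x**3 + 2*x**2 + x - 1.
3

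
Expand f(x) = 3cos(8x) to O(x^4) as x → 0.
3 - 96*x**2 + O(x**4)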